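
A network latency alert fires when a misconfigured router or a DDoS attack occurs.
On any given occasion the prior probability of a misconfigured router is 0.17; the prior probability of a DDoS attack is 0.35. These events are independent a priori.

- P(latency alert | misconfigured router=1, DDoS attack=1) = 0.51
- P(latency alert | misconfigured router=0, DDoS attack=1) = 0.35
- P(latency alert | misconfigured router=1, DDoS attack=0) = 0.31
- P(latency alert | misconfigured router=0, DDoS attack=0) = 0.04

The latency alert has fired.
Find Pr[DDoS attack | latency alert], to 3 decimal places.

Pr[DDoS attack | latency alert] ≈ 0.703

Numerator (weight on configurations with DDoS attack): 0.101675 + 0.030345 = 0.132020
Denominator P(latency alert): 0.04*0.83*0.65 + 0.35*0.83*0.35 + 0.31*0.17*0.65 + 0.51*0.17*0.35 = 0.187855
Posterior = 0.132020 / 0.187855 ≈ 0.703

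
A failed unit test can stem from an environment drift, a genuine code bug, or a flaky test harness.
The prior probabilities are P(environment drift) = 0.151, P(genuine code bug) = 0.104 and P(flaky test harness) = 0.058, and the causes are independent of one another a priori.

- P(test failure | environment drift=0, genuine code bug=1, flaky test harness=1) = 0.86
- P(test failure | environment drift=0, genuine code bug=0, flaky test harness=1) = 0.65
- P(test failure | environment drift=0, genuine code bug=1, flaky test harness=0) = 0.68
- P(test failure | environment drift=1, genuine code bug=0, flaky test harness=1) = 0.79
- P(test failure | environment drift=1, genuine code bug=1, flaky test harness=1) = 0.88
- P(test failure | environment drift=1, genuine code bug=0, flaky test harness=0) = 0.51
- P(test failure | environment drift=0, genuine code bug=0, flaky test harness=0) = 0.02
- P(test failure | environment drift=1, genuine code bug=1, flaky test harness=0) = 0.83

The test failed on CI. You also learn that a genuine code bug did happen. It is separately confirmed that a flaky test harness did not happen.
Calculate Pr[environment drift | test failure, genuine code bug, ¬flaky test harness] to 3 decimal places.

For the numerator, keep only environment drift=true terms: 0.83·0.151 = 0.125330
The normalizing constant is 0.68·0.849 + 0.83·0.151 = 0.702650
P(environment drift | test failure, genuine code bug, ¬flaky test harness) = 0.125330/0.702650 ≈ 0.178

Pr[environment drift | test failure, genuine code bug, ¬flaky test harness] ≈ 0.178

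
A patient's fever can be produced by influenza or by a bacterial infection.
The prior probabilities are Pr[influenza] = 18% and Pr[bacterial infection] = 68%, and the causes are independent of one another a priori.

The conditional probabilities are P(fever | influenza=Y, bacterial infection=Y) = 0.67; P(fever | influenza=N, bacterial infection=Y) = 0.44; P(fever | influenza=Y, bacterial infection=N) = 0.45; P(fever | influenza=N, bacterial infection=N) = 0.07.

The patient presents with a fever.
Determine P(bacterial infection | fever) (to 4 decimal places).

P(fever) = 0.07×0.82×0.32 + 0.44×0.82×0.68 + 0.45×0.18×0.32 + 0.67×0.18×0.68 = 0.018368 + 0.245344 + 0.025920 + 0.082008 = 0.371640
Restricting to configurations with bacterial infection present: 0.245344 + 0.082008 = 0.327352.
Hence the posterior is 0.327352/0.371640 ≈ 0.8808.

P(bacterial infection | fever) ≈ 0.8808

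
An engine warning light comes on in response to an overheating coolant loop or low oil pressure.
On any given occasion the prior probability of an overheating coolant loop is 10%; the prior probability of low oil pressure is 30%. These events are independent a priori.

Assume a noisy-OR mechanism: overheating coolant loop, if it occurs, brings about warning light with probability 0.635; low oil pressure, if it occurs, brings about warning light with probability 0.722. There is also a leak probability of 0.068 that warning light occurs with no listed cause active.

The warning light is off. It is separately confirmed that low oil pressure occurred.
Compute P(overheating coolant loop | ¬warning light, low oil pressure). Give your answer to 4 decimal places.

Under noisy-OR, P(warning light | causes) = 1 − (1−0.068)·∏(1−qᵢ) over the active causes.
For the numerator, keep only overheating coolant loop=true terms: 0.09457·0.1 = 0.009457
The normalizing constant is 0.259096·0.9 + 0.09457·0.1 = 0.242643
P(overheating coolant loop | ¬warning light, low oil pressure) = 0.009457/0.242643 ≈ 0.0390

P(overheating coolant loop | ¬warning light, low oil pressure) ≈ 0.0390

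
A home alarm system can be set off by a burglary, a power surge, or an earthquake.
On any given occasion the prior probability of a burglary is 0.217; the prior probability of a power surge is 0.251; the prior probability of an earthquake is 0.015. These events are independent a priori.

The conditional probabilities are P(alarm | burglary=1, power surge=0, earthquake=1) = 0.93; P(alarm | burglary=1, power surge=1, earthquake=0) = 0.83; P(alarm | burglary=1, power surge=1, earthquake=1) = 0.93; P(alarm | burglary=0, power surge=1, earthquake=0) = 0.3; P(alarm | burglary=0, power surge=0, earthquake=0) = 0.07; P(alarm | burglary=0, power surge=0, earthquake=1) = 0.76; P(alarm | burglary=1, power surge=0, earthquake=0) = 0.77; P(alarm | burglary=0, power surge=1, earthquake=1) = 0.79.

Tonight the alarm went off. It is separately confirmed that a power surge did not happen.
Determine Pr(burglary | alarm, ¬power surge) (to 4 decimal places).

Pr(burglary | alarm, ¬power surge) ≈ 0.7271

By total probability over the 4 (burglary, earthquake) configurations:
  P(alarm | ¬power surge) = 0.07·0.783·0.985 + 0.76·0.783·0.015 + 0.77·0.217·0.985 + 0.93·0.217·0.015
        = 0.053988 + 0.008926 + 0.164584 + 0.003027 = 0.230525
Keeping only the burglary-present terms gives 0.167611, so
  P(burglary | alarm, ¬power surge) = 0.167611 / 0.230525 ≈ 0.7271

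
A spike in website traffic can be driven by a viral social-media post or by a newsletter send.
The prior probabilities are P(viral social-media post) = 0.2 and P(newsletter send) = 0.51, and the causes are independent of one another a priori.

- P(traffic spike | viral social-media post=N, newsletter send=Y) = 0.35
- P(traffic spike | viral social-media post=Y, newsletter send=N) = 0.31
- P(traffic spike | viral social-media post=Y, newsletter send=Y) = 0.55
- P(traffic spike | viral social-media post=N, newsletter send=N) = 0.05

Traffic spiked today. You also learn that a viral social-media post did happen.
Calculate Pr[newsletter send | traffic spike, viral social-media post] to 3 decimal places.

Weight on newsletter send=true, given the evidence: 0.55·0.51 = 0.280500
Normalizer over all consistent configurations: 0.31·0.49 + 0.55·0.51 = 0.432400
P(newsletter send | traffic spike, viral social-media post) = 0.280500/0.432400 ≈ 0.649

Pr[newsletter send | traffic spike, viral social-media post] ≈ 0.649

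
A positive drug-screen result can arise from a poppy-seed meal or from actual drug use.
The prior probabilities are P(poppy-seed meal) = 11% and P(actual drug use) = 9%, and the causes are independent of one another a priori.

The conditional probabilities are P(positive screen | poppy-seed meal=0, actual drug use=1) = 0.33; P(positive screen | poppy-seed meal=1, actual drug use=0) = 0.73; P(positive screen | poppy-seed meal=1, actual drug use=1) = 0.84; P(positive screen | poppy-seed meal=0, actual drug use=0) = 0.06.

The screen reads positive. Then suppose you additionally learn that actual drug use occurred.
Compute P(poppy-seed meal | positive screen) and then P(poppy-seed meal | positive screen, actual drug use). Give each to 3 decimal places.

P(poppy-seed meal | positive screen) ≈ 0.520; P(poppy-seed meal | positive screen, actual drug use) ≈ 0.239

Sum P(positive screen|·) weighted by the priors over the 4 (poppy-seed meal, actual drug use) configurations:
  P(positive screen) = 0.06×0.89×0.91 + 0.33×0.89×0.09 + 0.73×0.11×0.91 + 0.84×0.11×0.09
        = 0.048594 + 0.026433 + 0.073073 + 0.008316 = 0.156416
Configurations with poppy-seed meal contribute 0.081389, so
  P(poppy-seed meal | positive screen) = 0.081389 / 0.156416 ≈ 0.520

Now condition on the additional information:
Numerator (weight on configurations with poppy-seed meal): 0.84*0.11 = 0.092400
The normalizing constant is 0.33*0.89 + 0.84*0.11 = 0.386100
Posterior = 0.092400 / 0.386100 ≈ 0.239
Conditioning on actual drug use lowers the posterior on poppy-seed meal: the classic explaining-away effect in a common-effect structure.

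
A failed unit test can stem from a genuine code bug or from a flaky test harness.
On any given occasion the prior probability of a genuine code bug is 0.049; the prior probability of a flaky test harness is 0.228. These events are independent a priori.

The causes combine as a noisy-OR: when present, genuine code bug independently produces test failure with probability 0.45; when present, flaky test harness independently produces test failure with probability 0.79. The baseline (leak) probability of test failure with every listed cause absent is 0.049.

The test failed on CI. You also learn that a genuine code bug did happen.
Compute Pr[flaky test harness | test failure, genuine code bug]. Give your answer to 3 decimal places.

Pr[flaky test harness | test failure, genuine code bug] ≈ 0.355

Under noisy-OR, P(test failure | causes) = 1 − (1−0.049)·∏(1−qᵢ) over the active causes.
Weight on flaky test harness=true, given the evidence: 0.890159×0.228 = 0.202956
Normalizer over all consistent configurations: 0.47695×0.772 + 0.890159×0.228 = 0.571161
P(flaky test harness | test failure, genuine code bug) = 0.202956/0.571161 ≈ 0.355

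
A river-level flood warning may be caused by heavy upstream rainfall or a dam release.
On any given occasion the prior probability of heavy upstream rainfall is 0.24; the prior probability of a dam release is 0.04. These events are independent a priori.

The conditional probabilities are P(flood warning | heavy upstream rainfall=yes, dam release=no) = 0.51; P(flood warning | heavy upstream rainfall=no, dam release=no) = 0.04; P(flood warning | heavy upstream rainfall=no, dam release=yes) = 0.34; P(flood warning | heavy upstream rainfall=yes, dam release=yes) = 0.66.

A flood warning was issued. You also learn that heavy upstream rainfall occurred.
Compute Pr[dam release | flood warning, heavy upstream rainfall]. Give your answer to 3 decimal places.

Pr[dam release | flood warning, heavy upstream rainfall] ≈ 0.051

Weight on dam release=true, given the evidence: 0.66·0.04 = 0.026400
Denominator P(flood warning | heavy upstream rainfall): 0.51·0.96 + 0.66·0.04 = 0.516000
Posterior = 0.026400 / 0.516000 ≈ 0.051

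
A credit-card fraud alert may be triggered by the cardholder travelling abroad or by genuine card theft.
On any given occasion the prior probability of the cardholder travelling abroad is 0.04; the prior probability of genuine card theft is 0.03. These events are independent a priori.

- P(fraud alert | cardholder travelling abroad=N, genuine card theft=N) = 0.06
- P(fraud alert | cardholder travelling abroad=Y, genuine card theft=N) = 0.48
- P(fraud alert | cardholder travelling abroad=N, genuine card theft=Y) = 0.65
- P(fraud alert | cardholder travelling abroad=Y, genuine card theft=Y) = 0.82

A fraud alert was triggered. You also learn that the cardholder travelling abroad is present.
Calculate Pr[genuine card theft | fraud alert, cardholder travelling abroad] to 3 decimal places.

For the numerator, keep only genuine card theft=true terms: 0.82×0.03 = 0.024600
Normalizer over all consistent configurations: 0.48×0.97 + 0.82×0.03 = 0.490200
Posterior = 0.024600 / 0.490200 ≈ 0.050

Pr[genuine card theft | fraud alert, cardholder travelling abroad] ≈ 0.050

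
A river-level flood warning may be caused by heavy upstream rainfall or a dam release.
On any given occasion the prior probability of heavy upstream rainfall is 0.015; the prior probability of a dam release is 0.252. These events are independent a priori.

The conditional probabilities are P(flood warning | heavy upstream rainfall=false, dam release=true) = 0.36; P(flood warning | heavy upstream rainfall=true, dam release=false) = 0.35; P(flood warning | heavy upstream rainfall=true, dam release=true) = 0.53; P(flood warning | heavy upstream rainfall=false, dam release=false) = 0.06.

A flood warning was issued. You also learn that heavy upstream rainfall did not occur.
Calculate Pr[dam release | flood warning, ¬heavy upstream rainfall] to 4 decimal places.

P(flood warning | ¬heavy upstream rainfall) = 0.06·0.748 + 0.36·0.252 = 0.044880 + 0.090720 = 0.135600
The dam release-present share is 0.36·0.252 = 0.090720.
P(dam release | flood warning, ¬heavy upstream rainfall) = 0.090720 / 0.135600 ≈ 0.6690

Pr[dam release | flood warning, ¬heavy upstream rainfall] ≈ 0.6690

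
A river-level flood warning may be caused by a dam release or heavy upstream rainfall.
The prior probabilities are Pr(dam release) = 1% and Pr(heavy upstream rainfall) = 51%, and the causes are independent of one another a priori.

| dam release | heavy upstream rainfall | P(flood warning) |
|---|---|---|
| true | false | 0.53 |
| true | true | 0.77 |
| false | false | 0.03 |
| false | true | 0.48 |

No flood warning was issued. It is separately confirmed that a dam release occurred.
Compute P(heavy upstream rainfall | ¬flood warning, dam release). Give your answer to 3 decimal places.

P(heavy upstream rainfall | ¬flood warning, dam release) ≈ 0.337

P(¬flood warning | dam release) = 0.47·0.49 + 0.23·0.51 = 0.230300 + 0.117300 = 0.347600
Of this, 0.117300 comes from 0.23·0.51 (the heavy upstream rainfall=true cases).
So P(heavy upstream rainfall | ¬flood warning, dam release) = 0.117300/0.347600 ≈ 0.337.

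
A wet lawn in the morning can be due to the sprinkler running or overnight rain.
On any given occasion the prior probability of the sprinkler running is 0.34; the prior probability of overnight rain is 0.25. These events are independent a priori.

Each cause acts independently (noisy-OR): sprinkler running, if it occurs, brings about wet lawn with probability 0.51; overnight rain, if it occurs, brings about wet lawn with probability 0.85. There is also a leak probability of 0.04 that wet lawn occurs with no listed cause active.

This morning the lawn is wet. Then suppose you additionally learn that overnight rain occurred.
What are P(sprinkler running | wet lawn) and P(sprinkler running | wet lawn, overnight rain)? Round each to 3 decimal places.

Under noisy-OR, P(wet lawn | causes) = 1 − (1−0.04)·∏(1−qᵢ) over the active causes.
Numerator (weight on configurations with sprinkler running): 0.135048 + 0.079002 = 0.214050
Normalizer over all consistent configurations: 0.04·0.66·0.75 + 0.856·0.66·0.25 + 0.5296·0.34·0.75 + 0.92944·0.34·0.25 = 0.375090
P(sprinkler running | wet lawn) = 0.214050/0.375090 ≈ 0.571

Now also conditioning on overnight rain=true:
P(wet lawn | overnight rain) = 0.856·0.66 + 0.92944·0.34 = 0.564960 + 0.316010 = 0.880970
Of this, 0.316010 comes from 0.92944·0.34 (the sprinkler running=true cases).
P(sprinkler running | wet lawn, overnight rain) = 0.316010 / 0.880970 ≈ 0.359
Conditioning on overnight rain lowers the posterior on sprinkler running: the classic explaining-away effect in a common-effect structure.

P(sprinkler running | wet lawn) ≈ 0.571; P(sprinkler running | wet lawn, overnight rain) ≈ 0.359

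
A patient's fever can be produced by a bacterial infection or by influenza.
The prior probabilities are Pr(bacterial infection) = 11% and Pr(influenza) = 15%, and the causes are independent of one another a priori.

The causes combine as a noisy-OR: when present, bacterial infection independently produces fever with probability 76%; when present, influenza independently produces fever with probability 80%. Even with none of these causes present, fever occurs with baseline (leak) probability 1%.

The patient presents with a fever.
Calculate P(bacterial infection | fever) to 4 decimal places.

Under noisy-OR, P(fever | causes) = 1 − (1−0.01)·∏(1−qᵢ) over the active causes.
P(fever) = 0.01×0.89×0.85 + 0.802×0.89×0.15 + 0.7624×0.11×0.85 + 0.95248×0.11×0.15 = 0.007565 + 0.107067 + 0.071284 + 0.015716 = 0.201632
Of this, 0.087000 comes from 0.071284 + 0.015716 (the bacterial infection=true cases).
So P(bacterial infection | fever) = 0.087000/0.201632 ≈ 0.4315.

P(bacterial infection | fever) ≈ 0.4315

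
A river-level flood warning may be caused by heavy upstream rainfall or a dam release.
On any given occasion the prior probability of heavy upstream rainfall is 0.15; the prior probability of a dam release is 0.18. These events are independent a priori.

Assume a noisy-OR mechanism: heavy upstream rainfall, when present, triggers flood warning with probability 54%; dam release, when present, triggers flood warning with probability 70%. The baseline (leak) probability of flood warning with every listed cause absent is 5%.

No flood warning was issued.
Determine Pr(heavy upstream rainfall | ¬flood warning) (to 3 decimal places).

Pr(heavy upstream rainfall | ¬flood warning) ≈ 0.075

Under noisy-OR, P(flood warning | causes) = 1 − (1−0.05)·∏(1−qᵢ) over the active causes.
Numerator (weight on configurations with heavy upstream rainfall): 0.053751 + 0.003540 = 0.057291
The normalizing constant is 0.95*0.85*0.82 + 0.285*0.85*0.18 + 0.437*0.15*0.82 + 0.1311*0.15*0.18 = 0.763046
Posterior = 0.057291 / 0.763046 ≈ 0.075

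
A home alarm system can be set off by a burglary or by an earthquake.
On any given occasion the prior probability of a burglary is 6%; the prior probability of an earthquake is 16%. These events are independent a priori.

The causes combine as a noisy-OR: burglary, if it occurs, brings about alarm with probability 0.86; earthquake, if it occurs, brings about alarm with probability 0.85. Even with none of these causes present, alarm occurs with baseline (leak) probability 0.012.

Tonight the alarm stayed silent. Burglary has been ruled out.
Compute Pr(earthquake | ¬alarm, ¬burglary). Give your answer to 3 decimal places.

Pr(earthquake | ¬alarm, ¬burglary) ≈ 0.028

Under noisy-OR, P(alarm | causes) = 1 − (1−0.012)·∏(1−qᵢ) over the active causes.
Enumerate both values of earthquake and weight by the priors:
  P(¬alarm | ¬burglary) = 0.988×0.84 + 0.1482×0.16
        = 0.829920 + 0.023712 = 0.853632
Keeping only the earthquake-present terms gives 0.023712, so
  P(earthquake | ¬alarm, ¬burglary) = 0.023712 / 0.853632 ≈ 0.028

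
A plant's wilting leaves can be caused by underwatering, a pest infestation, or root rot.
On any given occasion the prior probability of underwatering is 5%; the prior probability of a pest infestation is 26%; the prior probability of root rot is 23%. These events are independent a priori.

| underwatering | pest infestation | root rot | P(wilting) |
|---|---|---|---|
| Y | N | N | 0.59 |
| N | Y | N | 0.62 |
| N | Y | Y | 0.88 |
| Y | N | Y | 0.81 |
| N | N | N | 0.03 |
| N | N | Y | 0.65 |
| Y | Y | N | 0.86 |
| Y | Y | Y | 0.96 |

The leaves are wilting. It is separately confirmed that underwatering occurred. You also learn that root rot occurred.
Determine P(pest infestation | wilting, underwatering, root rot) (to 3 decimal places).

P(pest infestation | wilting, underwatering, root rot) ≈ 0.294

P(wilting | underwatering, root rot) = 0.81×0.74 + 0.96×0.26 = 0.599400 + 0.249600 = 0.849000
Of this, 0.249600 comes from 0.96×0.26 (the pest infestation=true cases).
So P(pest infestation | wilting, underwatering, root rot) = 0.249600/0.849000 ≈ 0.294.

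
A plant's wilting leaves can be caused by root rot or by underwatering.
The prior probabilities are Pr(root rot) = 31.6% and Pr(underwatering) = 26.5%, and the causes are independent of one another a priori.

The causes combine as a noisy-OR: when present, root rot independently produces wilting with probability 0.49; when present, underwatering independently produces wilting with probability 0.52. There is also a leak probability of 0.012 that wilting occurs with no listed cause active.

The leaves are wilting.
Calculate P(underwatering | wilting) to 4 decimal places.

Under noisy-OR, P(wilting | causes) = 1 − (1−0.012)·∏(1−qᵢ) over the active causes.
P(wilting) = 0.012·0.684·0.735 + 0.52576·0.684·0.265 + 0.49612·0.316·0.735 + 0.758138·0.316·0.265 = 0.006033 + 0.095299 + 0.115229 + 0.063486 = 0.280047
Of this, 0.158785 comes from 0.095299 + 0.063486 (the underwatering=true cases).
So P(underwatering | wilting) = 0.158785/0.280047 ≈ 0.5670.

P(underwatering | wilting) ≈ 0.5670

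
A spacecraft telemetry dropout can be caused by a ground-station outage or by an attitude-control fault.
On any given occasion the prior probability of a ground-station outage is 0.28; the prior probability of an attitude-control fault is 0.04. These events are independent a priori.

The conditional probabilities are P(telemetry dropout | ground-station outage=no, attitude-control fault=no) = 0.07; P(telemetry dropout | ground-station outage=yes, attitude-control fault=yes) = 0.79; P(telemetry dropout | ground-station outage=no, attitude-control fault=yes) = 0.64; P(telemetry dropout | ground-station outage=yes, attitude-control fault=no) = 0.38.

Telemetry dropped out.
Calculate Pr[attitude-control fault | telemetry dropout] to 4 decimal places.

Pr[attitude-control fault | telemetry dropout] ≈ 0.1534

P(telemetry dropout) = 0.07·0.72·0.96 + 0.64·0.72·0.04 + 0.38·0.28·0.96 + 0.79·0.28·0.04 = 0.048384 + 0.018432 + 0.102144 + 0.008848 = 0.177808
Restricting to configurations with attitude-control fault present: 0.018432 + 0.008848 = 0.027280.
So P(attitude-control fault | telemetry dropout) = 0.027280/0.177808 ≈ 0.1534.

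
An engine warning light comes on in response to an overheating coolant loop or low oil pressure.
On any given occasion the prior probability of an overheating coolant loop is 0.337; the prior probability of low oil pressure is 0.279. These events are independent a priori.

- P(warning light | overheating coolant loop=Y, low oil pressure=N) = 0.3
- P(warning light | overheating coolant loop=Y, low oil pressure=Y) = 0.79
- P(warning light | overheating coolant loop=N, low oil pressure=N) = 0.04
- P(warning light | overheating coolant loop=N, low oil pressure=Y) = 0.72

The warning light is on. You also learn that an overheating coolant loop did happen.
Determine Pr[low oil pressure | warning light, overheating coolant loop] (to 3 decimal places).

Pr[low oil pressure | warning light, overheating coolant loop] ≈ 0.505

Numerator (weight on configurations with low oil pressure): 0.79*0.279 = 0.220410
Denominator P(warning light | overheating coolant loop): 0.3*0.721 + 0.79*0.279 = 0.436710
P(low oil pressure | warning light, overheating coolant loop) = 0.220410/0.436710 ≈ 0.505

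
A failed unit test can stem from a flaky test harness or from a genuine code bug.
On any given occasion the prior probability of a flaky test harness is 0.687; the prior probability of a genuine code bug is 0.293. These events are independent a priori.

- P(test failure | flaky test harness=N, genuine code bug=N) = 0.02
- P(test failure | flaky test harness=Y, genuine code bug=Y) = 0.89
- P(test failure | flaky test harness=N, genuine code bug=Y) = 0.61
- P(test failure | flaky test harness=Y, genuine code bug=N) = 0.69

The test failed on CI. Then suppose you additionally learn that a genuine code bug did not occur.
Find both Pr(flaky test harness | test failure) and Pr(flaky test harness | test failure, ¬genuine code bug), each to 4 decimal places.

Pr(flaky test harness | test failure) ≈ 0.8949; Pr(flaky test harness | test failure, ¬genuine code bug) ≈ 0.9870

Sum P(test failure|·) weighted by the priors over the 4 (flaky test harness, genuine code bug) configurations:
  P(test failure) = 0.02*0.313*0.707 + 0.61*0.313*0.293 + 0.69*0.687*0.707 + 0.89*0.687*0.293
        = 0.004426 + 0.055942 + 0.335139 + 0.179149 = 0.574656
Keeping only the flaky test harness-present terms gives 0.514288, so
  P(flaky test harness | test failure) = 0.514288 / 0.574656 ≈ 0.8949

Now also conditioning on genuine code bug≠true:
P(test failure | ¬genuine code bug) = 0.02×0.313 + 0.69×0.687 = 0.006260 + 0.474030 = 0.480290
Of this, 0.474030 comes from 0.69×0.687 (the flaky test harness=true cases).
P(flaky test harness | test failure, ¬genuine code bug) = 0.474030 / 0.480290 ≈ 0.9870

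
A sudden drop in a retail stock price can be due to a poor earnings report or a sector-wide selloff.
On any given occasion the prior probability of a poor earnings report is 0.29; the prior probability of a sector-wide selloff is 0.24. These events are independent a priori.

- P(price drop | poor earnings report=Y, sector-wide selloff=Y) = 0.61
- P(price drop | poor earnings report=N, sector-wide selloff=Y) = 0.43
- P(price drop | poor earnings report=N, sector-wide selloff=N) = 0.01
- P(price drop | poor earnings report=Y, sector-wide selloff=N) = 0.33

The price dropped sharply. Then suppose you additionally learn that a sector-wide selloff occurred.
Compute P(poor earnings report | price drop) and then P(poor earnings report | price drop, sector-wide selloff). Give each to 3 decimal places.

P(poor earnings report | price drop) ≈ 0.594; P(poor earnings report | price drop, sector-wide selloff) ≈ 0.367

P(price drop) = 0.01*0.71*0.76 + 0.43*0.71*0.24 + 0.33*0.29*0.76 + 0.61*0.29*0.24 = 0.005396 + 0.073272 + 0.072732 + 0.042456 = 0.193856
Of this, 0.115188 comes from 0.072732 + 0.042456 (the poor earnings report=true cases).
Hence the posterior is 0.115188/0.193856 ≈ 0.594.

Now condition on the additional information:
P(price drop | sector-wide selloff) = 0.43*0.71 + 0.61*0.29 = 0.305300 + 0.176900 = 0.482200
Restricting to configurations with poor earnings report present: 0.61*0.29 = 0.176900.
So P(poor earnings report | price drop, sector-wide selloff) = 0.176900/0.482200 ≈ 0.367.
This is intercausal reasoning (explaining away): once sector-wide selloff accounts for the price drop, poor earnings report becomes less likely.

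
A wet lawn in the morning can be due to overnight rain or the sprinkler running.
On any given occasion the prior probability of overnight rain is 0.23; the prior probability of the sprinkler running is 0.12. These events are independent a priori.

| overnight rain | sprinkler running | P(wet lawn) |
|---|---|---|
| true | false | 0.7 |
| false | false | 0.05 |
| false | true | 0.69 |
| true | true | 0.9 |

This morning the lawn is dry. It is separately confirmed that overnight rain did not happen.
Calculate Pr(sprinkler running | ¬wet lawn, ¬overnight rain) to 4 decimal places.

By total probability over both values of sprinkler running:
  P(¬wet lawn | ¬overnight rain) = 0.95·0.88 + 0.31·0.12
        = 0.836000 + 0.037200 = 0.873200
Keeping only the sprinkler running-present terms gives 0.037200, so
  P(sprinkler running | ¬wet lawn, ¬overnight rain) = 0.037200 / 0.873200 ≈ 0.0426

Pr(sprinkler running | ¬wet lawn, ¬overnight rain) ≈ 0.0426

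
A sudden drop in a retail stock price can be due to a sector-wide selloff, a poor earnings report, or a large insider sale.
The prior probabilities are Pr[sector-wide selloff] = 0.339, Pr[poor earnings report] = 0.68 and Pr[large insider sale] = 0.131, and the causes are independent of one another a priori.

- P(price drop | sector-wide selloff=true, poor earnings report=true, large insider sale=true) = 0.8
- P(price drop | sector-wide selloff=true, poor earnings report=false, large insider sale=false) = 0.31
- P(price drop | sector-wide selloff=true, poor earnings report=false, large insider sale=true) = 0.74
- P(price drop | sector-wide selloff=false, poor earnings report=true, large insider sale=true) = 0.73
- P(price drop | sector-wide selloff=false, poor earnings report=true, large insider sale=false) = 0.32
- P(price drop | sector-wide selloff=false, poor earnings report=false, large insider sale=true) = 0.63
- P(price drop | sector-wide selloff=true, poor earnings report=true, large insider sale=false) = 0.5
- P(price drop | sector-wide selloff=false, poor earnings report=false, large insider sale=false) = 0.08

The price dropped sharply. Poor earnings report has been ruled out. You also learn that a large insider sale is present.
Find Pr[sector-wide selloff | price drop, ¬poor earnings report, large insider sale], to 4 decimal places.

Enumerate both values of sector-wide selloff and weight by the priors:
  P(price drop | ¬poor earnings report, large insider sale) = 0.63×0.661 + 0.74×0.339
        = 0.416430 + 0.250860 = 0.667290
Configurations with sector-wide selloff contribute 0.250860, so
  P(sector-wide selloff | price drop, ¬poor earnings report, large insider sale) = 0.250860 / 0.667290 ≈ 0.3759

Pr[sector-wide selloff | price drop, ¬poor earnings report, large insider sale] ≈ 0.3759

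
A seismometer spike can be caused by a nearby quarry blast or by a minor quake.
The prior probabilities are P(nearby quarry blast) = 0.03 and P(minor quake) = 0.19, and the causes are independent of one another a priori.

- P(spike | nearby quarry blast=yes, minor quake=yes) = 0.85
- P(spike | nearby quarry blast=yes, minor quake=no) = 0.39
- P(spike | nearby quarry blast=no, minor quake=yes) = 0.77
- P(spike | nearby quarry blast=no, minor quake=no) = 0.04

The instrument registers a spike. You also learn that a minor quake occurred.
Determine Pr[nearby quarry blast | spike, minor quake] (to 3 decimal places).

For the numerator, keep only nearby quarry blast=true terms: 0.85*0.03 = 0.025500
Denominator P(spike | minor quake): 0.77*0.97 + 0.85*0.03 = 0.772400
P(nearby quarry blast | spike, minor quake) = 0.025500/0.772400 ≈ 0.033

Pr[nearby quarry blast | spike, minor quake] ≈ 0.033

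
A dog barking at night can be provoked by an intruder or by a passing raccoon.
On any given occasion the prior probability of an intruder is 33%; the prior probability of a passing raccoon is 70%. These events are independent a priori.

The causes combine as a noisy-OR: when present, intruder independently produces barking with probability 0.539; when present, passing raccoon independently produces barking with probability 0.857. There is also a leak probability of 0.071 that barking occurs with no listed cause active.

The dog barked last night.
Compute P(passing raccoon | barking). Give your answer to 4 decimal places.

P(passing raccoon | barking) ≈ 0.8979

Under noisy-OR, P(barking | causes) = 1 − (1−0.071)·∏(1−qᵢ) over the active causes.
Enumerate the 4 (intruder, passing raccoon) configurations and weight by the priors:
  P(barking) = 0.071*0.67*0.3 + 0.867153*0.67*0.7 + 0.571731*0.33*0.3 + 0.938758*0.33*0.7
        = 0.014271 + 0.406695 + 0.056601 + 0.216853 = 0.694420
Keeping only the passing raccoon-present terms gives 0.623548, so
  P(passing raccoon | barking) = 0.623548 / 0.694420 ≈ 0.8979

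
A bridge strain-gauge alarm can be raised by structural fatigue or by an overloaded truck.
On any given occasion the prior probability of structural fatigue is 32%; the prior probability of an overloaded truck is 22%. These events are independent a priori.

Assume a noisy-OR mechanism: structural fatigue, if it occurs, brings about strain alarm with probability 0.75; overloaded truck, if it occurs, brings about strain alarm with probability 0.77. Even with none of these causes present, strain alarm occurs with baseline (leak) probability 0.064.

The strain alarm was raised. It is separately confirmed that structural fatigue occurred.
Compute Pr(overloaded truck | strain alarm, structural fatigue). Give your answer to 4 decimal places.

Pr(overloaded truck | strain alarm, structural fatigue) ≈ 0.2584

Under noisy-OR, P(strain alarm | causes) = 1 − (1−0.064)·∏(1−qᵢ) over the active causes.
For the numerator, keep only overloaded truck=true terms: 0.94618*0.22 = 0.208160
Denominator P(strain alarm | structural fatigue): 0.766*0.78 + 0.94618*0.22 = 0.805640
P(overloaded truck | strain alarm, structural fatigue) = 0.208160/0.805640 ≈ 0.2584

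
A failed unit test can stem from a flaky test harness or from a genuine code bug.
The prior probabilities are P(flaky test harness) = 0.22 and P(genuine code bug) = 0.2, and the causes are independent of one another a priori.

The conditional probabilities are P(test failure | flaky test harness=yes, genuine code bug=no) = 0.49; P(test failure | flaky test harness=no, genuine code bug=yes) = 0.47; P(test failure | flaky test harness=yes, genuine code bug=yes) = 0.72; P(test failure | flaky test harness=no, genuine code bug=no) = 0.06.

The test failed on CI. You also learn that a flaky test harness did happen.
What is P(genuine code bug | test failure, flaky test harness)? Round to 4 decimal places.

Sum P(test failure|·) weighted by the priors over both values of genuine code bug:
  P(test failure | flaky test harness) = 0.49·0.8 + 0.72·0.2
        = 0.392000 + 0.144000 = 0.536000
Keeping only the genuine code bug-present terms gives 0.144000, so
  P(genuine code bug | test failure, flaky test harness) = 0.144000 / 0.536000 ≈ 0.2687

P(genuine code bug | test failure, flaky test harness) ≈ 0.2687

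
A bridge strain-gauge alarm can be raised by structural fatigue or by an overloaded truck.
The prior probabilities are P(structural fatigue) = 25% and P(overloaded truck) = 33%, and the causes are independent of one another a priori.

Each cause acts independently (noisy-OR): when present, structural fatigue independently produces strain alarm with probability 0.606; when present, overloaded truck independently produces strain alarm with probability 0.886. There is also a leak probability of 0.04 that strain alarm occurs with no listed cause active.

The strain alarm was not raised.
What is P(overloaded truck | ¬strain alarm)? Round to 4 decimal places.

Under noisy-OR, P(strain alarm | causes) = 1 − (1−0.04)·∏(1−qᵢ) over the active causes.
Enumerate the 4 (structural fatigue, overloaded truck) configurations and weight by the priors:
  P(¬strain alarm) = 0.96*0.75*0.67 + 0.10944*0.75*0.33 + 0.37824*0.25*0.67 + 0.043119*0.25*0.33
        = 0.482400 + 0.027086 + 0.063355 + 0.003557 = 0.576398
Keeping only the overloaded truck-present terms gives 0.030643, so
  P(overloaded truck | ¬strain alarm) = 0.030643 / 0.576398 ≈ 0.0532

P(overloaded truck | ¬strain alarm) ≈ 0.0532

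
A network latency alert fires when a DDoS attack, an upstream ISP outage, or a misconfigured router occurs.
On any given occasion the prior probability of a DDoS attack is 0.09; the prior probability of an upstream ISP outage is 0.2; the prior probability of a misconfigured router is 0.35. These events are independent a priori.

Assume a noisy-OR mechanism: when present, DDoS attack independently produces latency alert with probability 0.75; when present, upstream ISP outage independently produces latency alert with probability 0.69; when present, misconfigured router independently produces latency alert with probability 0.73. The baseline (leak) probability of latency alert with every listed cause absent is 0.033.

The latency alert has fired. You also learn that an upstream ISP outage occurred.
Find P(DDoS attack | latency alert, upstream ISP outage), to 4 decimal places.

Under noisy-OR, P(latency alert | causes) = 1 − (1−0.033)·∏(1−qᵢ) over the active causes.
Sum P(latency alert|·) weighted by the priors over the 4 (DDoS attack, misconfigured router) configurations:
  P(latency alert | upstream ISP outage) = 0.70023×0.91×0.65 + 0.919062×0.91×0.35 + 0.925057×0.09×0.65 + 0.979766×0.09×0.35
        = 0.414186 + 0.292721 + 0.054116 + 0.030863 = 0.791886
Keeping only the DDoS attack-present terms gives 0.084979, so
  P(DDoS attack | latency alert, upstream ISP outage) = 0.084979 / 0.791886 ≈ 0.1073

P(DDoS attack | latency alert, upstream ISP outage) ≈ 0.1073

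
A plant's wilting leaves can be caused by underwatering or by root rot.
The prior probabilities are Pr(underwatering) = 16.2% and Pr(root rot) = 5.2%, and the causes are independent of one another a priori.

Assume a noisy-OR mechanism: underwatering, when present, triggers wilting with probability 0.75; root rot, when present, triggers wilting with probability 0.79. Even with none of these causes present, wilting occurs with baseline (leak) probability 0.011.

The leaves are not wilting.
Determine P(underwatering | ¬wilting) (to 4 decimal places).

Under noisy-OR, P(wilting | causes) = 1 − (1−0.011)·∏(1−qᵢ) over the active causes.
By total probability over the 4 (underwatering, root rot) configurations:
  P(¬wilting) = 0.989·0.838·0.948 + 0.20769·0.838·0.052 + 0.24725·0.162·0.948 + 0.051922·0.162·0.052
        = 0.785685 + 0.009050 + 0.037972 + 0.000437 = 0.833144
Keeping only the underwatering-present terms gives 0.038409, so
  P(underwatering | ¬wilting) = 0.038409 / 0.833144 ≈ 0.0461

P(underwatering | ¬wilting) ≈ 0.0461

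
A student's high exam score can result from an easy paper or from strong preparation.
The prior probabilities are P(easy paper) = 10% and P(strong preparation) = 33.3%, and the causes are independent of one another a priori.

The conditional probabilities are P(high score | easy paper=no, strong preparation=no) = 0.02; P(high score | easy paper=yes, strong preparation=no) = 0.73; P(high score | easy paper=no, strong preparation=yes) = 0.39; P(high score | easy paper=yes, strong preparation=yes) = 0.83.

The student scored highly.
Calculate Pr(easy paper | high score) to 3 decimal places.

By total probability over the 4 (easy paper, strong preparation) configurations:
  P(high score) = 0.02*0.9*0.667 + 0.39*0.9*0.333 + 0.73*0.1*0.667 + 0.83*0.1*0.333
        = 0.012006 + 0.116883 + 0.048691 + 0.027639 = 0.205219
The terms with easy paper present sum to 0.076330, so
  P(easy paper | high score) = 0.076330 / 0.205219 ≈ 0.372

Pr(easy paper | high score) ≈ 0.372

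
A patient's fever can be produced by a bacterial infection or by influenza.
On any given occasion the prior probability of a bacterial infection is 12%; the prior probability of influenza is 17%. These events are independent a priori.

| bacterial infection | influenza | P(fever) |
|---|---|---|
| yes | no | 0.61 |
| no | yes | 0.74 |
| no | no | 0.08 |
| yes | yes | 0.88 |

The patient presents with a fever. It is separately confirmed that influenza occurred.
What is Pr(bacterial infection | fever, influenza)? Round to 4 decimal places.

By total probability over both values of bacterial infection:
  P(fever | influenza) = 0.74*0.88 + 0.88*0.12
        = 0.651200 + 0.105600 = 0.756800
The terms with bacterial infection present sum to 0.105600, so
  P(bacterial infection | fever, influenza) = 0.105600 / 0.756800 ≈ 0.1395

Pr(bacterial infection | fever, influenza) ≈ 0.1395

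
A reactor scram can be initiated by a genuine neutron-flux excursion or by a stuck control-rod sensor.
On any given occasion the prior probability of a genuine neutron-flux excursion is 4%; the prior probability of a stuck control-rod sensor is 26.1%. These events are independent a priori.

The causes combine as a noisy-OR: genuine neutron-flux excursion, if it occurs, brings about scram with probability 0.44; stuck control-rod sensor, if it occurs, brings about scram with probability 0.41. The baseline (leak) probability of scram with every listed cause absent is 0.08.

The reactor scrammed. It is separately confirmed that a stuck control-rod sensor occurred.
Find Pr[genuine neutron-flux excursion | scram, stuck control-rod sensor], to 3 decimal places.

Under noisy-OR, P(scram | causes) = 1 − (1−0.08)·∏(1−qᵢ) over the active causes.
P(scram | stuck control-rod sensor) = 0.4572*0.96 + 0.696032*0.04 = 0.438912 + 0.027841 = 0.466753
Of this, 0.027841 comes from 0.696032*0.04 (the genuine neutron-flux excursion=true cases).
Hence the posterior is 0.027841/0.466753 ≈ 0.060.

Pr[genuine neutron-flux excursion | scram, stuck control-rod sensor] ≈ 0.060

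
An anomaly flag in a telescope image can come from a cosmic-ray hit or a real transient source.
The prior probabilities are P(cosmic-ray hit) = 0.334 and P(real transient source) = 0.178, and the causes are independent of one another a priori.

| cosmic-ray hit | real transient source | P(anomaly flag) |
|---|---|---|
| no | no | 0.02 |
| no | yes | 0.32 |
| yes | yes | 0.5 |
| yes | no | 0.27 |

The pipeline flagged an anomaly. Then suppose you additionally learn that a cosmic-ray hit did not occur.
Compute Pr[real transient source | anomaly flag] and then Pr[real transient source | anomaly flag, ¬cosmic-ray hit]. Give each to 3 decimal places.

Pr[real transient source | anomaly flag] ≈ 0.443; Pr[real transient source | anomaly flag, ¬cosmic-ray hit] ≈ 0.776

For the numerator, keep only real transient source=true terms: 0.037935 + 0.029726 = 0.067661
Denominator P(anomaly flag): 0.02×0.666×0.822 + 0.32×0.666×0.178 + 0.27×0.334×0.822 + 0.5×0.334×0.178 = 0.152738
P(real transient source | anomaly flag) = 0.067661/0.152738 ≈ 0.443

With the extra evidence:
For the numerator, keep only real transient source=true terms: 0.32×0.178 = 0.056960
Denominator P(anomaly flag | ¬cosmic-ray hit): 0.02×0.822 + 0.32×0.178 = 0.073400
P(real transient source | anomaly flag, ¬cosmic-ray hit) = 0.056960/0.073400 ≈ 0.776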